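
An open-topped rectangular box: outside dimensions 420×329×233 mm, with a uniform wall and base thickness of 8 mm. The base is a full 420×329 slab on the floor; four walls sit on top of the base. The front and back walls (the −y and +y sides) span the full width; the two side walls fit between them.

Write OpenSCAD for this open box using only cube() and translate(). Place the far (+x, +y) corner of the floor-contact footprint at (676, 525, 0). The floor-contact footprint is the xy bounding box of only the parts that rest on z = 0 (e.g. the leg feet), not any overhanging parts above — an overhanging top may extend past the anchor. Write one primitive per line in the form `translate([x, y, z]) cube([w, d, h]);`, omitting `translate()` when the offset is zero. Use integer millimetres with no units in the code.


translate([256, 196, 0]) cube([420, 329, 8]);
translate([256, 196, 8]) cube([420, 8, 225]);
translate([256, 517, 8]) cube([420, 8, 225]);
translate([256, 204, 8]) cube([8, 313, 225]);
translate([668, 204, 8]) cube([8, 313, 225]);


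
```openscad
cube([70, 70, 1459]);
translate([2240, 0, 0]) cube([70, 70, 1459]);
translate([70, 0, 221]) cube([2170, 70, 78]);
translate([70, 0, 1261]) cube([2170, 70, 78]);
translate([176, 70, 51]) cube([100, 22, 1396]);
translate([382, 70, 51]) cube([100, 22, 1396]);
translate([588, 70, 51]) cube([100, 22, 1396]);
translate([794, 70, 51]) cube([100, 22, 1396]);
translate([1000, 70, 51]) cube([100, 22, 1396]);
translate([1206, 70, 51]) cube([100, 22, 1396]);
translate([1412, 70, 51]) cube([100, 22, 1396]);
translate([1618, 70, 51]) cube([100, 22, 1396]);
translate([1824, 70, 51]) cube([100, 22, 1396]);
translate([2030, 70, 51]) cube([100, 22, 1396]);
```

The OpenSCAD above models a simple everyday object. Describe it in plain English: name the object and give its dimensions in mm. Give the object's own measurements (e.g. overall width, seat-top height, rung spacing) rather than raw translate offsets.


A fence section. Two 70×70 mm posts, 1459 mm tall, stand on the floor with a clear span of 2170 mm between their inner faces. Two horizontal rails of 70×78 mm section span the gap between the posts with their undersides at z = 221 mm and z = 1261 mm, flush with the posts' −y face. 10 pickets, each 100 mm wide, 22 mm thick and 1396 mm tall, are fixed to the +y face of the rails with their bottoms at z = 51 mm, spaced across the span with a 106 mm gap after the −x post and between neighbouring pickets, with 110 mm left before the +x post.


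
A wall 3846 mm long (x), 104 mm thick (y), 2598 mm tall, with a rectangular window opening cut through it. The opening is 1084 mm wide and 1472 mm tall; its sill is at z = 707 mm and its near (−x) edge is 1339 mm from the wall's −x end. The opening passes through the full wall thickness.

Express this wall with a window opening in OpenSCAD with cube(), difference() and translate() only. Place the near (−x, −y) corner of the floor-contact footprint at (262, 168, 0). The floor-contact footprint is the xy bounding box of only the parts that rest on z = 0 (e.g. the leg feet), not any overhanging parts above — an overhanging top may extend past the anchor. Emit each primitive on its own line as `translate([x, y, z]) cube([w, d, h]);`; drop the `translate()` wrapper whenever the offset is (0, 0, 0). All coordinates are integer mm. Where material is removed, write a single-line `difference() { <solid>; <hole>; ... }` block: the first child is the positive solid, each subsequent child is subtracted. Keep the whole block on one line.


difference() { translate([262, 168, 0]) cube([3846, 104, 2598]); translate([1601, 168, 707]) cube([1084, 104, 1472]); }


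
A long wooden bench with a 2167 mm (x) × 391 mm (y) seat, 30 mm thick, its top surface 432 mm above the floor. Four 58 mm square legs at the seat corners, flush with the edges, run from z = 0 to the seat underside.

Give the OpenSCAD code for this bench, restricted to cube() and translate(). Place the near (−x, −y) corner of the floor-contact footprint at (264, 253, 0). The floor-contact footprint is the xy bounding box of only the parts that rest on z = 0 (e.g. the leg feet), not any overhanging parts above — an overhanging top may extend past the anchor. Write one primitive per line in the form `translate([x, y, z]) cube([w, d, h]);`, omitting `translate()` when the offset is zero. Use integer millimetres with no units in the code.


translate([264, 253, 402]) cube([2167, 391, 30]);
translate([264, 253, 0]) cube([58, 58, 402]);
translate([264, 586, 0]) cube([58, 58, 402]);
translate([2373, 253, 0]) cube([58, 58, 402]);
translate([2373, 586, 0]) cube([58, 58, 402]);


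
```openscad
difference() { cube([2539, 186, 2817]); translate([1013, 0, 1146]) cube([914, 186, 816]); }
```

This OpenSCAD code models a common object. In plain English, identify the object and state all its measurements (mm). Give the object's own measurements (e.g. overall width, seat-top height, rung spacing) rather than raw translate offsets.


A wall 2539 mm long (x), 186 mm thick (y), 2817 mm tall, with a rectangular window opening cut through it. The opening is 914 mm wide and 816 mm tall; its sill is at z = 1146 mm and its near (−x) edge is 1013 mm from the wall's −x end. The opening passes through the full wall thickness.


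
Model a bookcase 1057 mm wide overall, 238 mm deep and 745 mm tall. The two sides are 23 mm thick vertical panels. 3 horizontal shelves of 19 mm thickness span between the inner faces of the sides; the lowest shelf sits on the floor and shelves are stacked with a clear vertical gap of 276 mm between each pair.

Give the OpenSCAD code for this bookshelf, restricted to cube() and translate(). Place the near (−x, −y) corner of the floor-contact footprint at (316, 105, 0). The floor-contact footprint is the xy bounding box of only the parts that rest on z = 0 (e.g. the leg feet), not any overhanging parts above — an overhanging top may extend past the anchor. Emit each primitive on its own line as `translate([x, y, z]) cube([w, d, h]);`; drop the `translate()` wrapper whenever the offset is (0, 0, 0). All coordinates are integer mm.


translate([316, 105, 0]) cube([23, 238, 745]);
translate([1350, 105, 0]) cube([23, 238, 745]);
translate([339, 105, 0]) cube([1011, 238, 19]);
translate([339, 105, 295]) cube([1011, 238, 19]);
translate([339, 105, 590]) cube([1011, 238, 19]);


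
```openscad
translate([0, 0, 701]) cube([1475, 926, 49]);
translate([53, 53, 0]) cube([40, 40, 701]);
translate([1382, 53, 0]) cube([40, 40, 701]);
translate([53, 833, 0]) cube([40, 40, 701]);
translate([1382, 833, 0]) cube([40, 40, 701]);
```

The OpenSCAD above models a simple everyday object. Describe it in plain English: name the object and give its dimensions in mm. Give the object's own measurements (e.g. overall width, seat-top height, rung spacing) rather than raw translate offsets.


A rectangular dining table. The top is 1475×926×49 mm with its upper surface at z = 750 mm. It stands on four 40×40 mm square legs, each inset 53 mm from the nearest pair of top edges, running from the floor to the underside of the top.


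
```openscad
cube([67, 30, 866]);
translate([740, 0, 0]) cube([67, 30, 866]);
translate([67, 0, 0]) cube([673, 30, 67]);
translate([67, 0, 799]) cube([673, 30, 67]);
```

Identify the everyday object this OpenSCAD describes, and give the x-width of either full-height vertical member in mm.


A picture frame. The border width is 67 mm.

Four thin pieces enclosing a rectangular opening — a picture frame. The two full-height stiles are 866 mm tall; the top rail sits at z = 799 and is 67 mm tall, so the border above the opening is 866 − 799 = 67 mm, matching the stile x-width.


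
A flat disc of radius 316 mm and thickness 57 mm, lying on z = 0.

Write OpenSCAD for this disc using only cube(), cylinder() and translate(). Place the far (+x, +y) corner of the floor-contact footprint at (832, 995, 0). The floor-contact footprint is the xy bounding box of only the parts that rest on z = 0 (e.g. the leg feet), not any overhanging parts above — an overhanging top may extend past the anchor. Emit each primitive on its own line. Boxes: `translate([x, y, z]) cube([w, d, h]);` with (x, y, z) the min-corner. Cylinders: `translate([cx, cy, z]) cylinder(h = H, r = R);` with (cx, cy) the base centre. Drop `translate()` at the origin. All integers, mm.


translate([516, 679, 0]) cylinder(h = 57, r = 316);


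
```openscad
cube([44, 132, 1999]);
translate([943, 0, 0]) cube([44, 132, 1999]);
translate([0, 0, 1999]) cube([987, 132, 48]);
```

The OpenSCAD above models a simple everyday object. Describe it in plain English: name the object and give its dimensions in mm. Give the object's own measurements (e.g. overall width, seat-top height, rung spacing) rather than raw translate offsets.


A door frame. The clear opening is 899 mm wide and 1999 mm high. Two 44 mm wide jambs, 132 mm deep, stand either side of the opening from the floor to the top of the opening. A 48 mm thick head sits across the top of both jambs, spanning the full outside width of the frame.


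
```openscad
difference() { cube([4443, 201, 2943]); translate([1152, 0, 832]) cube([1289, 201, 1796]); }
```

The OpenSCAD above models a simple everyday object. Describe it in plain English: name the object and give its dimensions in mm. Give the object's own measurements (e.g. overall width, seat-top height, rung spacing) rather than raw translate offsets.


A wall 4443 mm long (x), 201 mm thick (y), 2943 mm tall, with a rectangular window opening cut through it. The opening is 1289 mm wide and 1796 mm tall; its sill is at z = 832 mm and its near (−x) edge is 1152 mm from the wall's −x end. The opening passes through the full wall thickness.


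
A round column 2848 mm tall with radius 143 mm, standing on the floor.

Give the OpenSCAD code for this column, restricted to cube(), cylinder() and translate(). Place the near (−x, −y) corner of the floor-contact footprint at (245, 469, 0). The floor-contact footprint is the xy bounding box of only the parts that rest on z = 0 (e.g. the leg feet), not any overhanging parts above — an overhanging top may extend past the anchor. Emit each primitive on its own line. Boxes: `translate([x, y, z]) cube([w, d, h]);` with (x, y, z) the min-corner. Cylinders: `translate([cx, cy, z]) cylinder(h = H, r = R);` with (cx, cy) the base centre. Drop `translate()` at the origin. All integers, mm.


translate([388, 612, 0]) cylinder(h = 2848, r = 143);


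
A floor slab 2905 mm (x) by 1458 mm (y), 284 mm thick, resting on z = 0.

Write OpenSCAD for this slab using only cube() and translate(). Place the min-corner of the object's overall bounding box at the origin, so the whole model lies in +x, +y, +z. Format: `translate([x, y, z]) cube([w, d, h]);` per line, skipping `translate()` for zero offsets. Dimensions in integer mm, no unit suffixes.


cube([2905, 1458, 284]);


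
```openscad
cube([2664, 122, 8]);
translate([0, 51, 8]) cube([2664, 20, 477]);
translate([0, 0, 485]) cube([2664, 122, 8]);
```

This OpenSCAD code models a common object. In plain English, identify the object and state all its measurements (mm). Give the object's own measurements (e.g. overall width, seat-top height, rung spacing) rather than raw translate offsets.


An I-beam lying along x, 2664 mm long. Overall section height 493 mm. Two flanges 122 mm wide (y) and 8 mm thick, one on the floor and one at the top; a web 20 mm thick runs between them, centred on the flange width.


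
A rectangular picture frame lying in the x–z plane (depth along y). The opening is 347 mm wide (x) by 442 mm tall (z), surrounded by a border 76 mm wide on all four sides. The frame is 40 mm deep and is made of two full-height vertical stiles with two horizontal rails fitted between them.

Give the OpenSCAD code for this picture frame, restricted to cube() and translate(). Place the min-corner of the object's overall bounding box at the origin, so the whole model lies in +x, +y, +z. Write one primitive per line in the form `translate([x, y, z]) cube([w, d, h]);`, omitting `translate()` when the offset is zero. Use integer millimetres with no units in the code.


cube([76, 40, 594]);
translate([423, 0, 0]) cube([76, 40, 594]);
translate([76, 0, 0]) cube([347, 40, 76]);
translate([76, 0, 518]) cube([347, 40, 76]);


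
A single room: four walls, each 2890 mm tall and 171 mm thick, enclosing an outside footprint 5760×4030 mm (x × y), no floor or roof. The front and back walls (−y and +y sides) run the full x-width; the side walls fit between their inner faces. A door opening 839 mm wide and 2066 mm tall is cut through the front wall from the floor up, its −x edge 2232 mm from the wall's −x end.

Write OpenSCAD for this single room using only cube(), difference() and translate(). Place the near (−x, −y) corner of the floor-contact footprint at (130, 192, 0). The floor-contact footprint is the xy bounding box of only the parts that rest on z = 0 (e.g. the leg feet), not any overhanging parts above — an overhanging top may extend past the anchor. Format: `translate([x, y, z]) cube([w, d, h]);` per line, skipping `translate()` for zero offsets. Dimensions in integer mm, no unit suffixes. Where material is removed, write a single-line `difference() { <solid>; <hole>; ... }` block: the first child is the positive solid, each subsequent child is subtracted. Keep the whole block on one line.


difference() { translate([130, 192, 0]) cube([5760, 171, 2890]); translate([2362, 192, 0]) cube([839, 171, 2066]); }
translate([130, 4051, 0]) cube([5760, 171, 2890]);
translate([130, 363, 0]) cube([171, 3688, 2890]);
translate([5719, 363, 0]) cube([171, 3688, 2890]);


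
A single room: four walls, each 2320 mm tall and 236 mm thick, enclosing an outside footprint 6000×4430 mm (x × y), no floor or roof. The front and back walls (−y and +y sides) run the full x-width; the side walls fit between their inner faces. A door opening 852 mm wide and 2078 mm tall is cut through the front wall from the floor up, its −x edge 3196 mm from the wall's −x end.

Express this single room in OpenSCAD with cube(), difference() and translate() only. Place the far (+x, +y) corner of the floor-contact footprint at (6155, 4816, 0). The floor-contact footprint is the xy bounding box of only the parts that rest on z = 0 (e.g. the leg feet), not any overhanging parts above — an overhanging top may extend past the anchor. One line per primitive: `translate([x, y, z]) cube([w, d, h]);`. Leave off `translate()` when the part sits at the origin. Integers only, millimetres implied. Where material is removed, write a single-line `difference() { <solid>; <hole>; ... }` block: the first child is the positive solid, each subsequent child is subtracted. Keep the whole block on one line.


difference() { translate([155, 386, 0]) cube([6000, 236, 2320]); translate([3351, 386, 0]) cube([852, 236, 2078]); }
translate([155, 4580, 0]) cube([6000, 236, 2320]);
translate([155, 622, 0]) cube([236, 3958, 2320]);
translate([5919, 622, 0]) cube([236, 3958, 2320]);


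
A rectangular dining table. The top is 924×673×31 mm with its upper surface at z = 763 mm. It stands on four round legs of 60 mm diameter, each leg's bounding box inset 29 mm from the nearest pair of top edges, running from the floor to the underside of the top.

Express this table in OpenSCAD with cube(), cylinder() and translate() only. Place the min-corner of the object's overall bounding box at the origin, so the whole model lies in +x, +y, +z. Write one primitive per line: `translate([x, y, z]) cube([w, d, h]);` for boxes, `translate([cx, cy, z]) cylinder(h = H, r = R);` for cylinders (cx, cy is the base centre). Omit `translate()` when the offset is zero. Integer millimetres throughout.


translate([0, 0, 732]) cube([924, 673, 31]);
translate([59, 59, 0]) cylinder(h = 732, r = 30);
translate([865, 59, 0]) cylinder(h = 732, r = 30);
translate([59, 614, 0]) cylinder(h = 732, r = 30);
translate([865, 614, 0]) cylinder(h = 732, r = 30);


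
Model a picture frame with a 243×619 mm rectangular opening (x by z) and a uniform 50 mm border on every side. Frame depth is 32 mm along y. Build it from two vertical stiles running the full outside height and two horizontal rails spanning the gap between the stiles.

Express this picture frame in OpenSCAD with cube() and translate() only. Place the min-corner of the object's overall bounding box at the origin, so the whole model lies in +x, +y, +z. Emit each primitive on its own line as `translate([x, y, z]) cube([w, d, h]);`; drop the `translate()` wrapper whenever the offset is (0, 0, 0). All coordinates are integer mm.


cube([50, 32, 719]);
translate([293, 0, 0]) cube([50, 32, 719]);
translate([50, 0, 0]) cube([243, 32, 50]);
translate([50, 0, 669]) cube([243, 32, 50]);


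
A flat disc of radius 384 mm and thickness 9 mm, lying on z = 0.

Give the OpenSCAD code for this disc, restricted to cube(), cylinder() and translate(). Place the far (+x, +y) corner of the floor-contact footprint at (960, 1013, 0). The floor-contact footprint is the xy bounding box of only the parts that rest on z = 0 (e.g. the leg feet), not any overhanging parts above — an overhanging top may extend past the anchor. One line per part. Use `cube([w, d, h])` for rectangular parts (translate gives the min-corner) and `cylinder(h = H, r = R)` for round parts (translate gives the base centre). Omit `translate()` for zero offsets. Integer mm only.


translate([576, 629, 0]) cylinder(h = 9, r = 384);


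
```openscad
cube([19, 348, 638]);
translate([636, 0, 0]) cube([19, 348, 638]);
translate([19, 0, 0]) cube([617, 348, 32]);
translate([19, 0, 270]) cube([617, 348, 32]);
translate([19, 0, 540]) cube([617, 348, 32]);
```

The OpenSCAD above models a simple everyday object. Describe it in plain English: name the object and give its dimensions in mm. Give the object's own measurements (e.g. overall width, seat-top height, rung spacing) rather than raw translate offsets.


An open bookshelf. Two side panels, each 19 mm thick, 348 mm deep and 638 mm tall, stand 655 mm apart (outside-to-outside). Between them sit 3 shelves, each 32 mm thick and 348 mm deep, spanning the full gap between the sides. The bottom shelf rests on the floor (its underside at z = 0) and the clear gap between one shelf's top and the next shelf's underside is 238 mm.


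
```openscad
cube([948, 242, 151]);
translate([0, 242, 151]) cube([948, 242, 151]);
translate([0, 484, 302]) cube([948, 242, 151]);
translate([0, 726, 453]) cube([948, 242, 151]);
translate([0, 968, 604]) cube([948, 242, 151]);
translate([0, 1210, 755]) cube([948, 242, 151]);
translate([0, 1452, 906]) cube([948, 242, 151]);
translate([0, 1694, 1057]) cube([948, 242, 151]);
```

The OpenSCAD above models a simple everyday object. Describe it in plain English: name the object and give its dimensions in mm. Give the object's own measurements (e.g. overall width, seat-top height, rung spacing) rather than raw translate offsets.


A straight staircase of 8 solid steps. Each step is 948 mm wide (x), 242 mm deep (y, the going) and 151 mm tall (the rise). The first step rests on the floor; each subsequent step sits one going further in +y and one rise higher in +z, directly behind and above the previous step with no overlap.


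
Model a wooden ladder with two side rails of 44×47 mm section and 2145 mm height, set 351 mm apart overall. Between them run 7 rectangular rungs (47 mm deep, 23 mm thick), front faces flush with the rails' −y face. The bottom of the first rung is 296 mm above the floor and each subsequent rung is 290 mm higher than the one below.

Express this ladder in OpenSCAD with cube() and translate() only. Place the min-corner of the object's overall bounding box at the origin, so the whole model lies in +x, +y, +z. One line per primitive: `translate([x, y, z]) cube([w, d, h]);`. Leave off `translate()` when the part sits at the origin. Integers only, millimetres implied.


cube([44, 47, 2145]);
translate([307, 0, 0]) cube([44, 47, 2145]);
translate([44, 0, 296]) cube([263, 47, 23]);
translate([44, 0, 586]) cube([263, 47, 23]);
translate([44, 0, 876]) cube([263, 47, 23]);
translate([44, 0, 1166]) cube([263, 47, 23]);
translate([44, 0, 1456]) cube([263, 47, 23]);
translate([44, 0, 1746]) cube([263, 47, 23]);
translate([44, 0, 2036]) cube([263, 47, 23]);


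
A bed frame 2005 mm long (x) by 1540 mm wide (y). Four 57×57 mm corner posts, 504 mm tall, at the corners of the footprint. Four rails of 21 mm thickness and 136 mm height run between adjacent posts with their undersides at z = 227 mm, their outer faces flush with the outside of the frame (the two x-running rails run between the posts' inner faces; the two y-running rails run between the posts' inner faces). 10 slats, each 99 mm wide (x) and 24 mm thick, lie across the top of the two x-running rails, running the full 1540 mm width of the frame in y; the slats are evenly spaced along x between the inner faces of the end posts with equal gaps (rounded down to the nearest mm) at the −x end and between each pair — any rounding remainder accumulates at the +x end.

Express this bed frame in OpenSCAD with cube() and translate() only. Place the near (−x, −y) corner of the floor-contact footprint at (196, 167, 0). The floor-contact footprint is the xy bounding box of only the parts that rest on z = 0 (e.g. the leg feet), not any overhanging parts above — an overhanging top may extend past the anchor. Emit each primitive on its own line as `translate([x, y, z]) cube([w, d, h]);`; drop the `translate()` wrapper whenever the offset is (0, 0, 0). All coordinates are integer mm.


// slat z = rail_z + rail_h = 227 + 136 = 363
// slat gap = ⌊(1891 − 10·99) / 11⌋ = 81
translate([196, 167, 0]) cube([57, 57, 504]);
translate([196, 1650, 0]) cube([57, 57, 504]);
translate([2144, 167, 0]) cube([57, 57, 504]);
translate([2144, 1650, 0]) cube([57, 57, 504]);
translate([253, 167, 227]) cube([1891, 21, 136]);
translate([253, 1686, 227]) cube([1891, 21, 136]);
translate([196, 224, 227]) cube([21, 1426, 136]);
translate([2180, 224, 227]) cube([21, 1426, 136]);
translate([334, 167, 363]) cube([99, 1540, 24]);
translate([514, 167, 363]) cube([99, 1540, 24]);
translate([694, 167, 363]) cube([99, 1540, 24]);
translate([874, 167, 363]) cube([99, 1540, 24]);
translate([1054, 167, 363]) cube([99, 1540, 24]);
translate([1234, 167, 363]) cube([99, 1540, 24]);
translate([1414, 167, 363]) cube([99, 1540, 24]);
translate([1594, 167, 363]) cube([99, 1540, 24]);
translate([1774, 167, 363]) cube([99, 1540, 24]);
translate([1954, 167, 363]) cube([99, 1540, 24]);


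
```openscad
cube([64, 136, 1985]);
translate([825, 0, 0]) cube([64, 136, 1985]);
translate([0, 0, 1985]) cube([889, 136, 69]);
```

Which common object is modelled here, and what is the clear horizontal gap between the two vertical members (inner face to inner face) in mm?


A door frame. The clear opening width is 761 mm.

Two 1985 mm tall posts with a header on top — a door frame. The left jamb is 64 mm wide at x = 0; the right jamb starts at x = 825. The clear opening is 825 − 64 = 761 mm.


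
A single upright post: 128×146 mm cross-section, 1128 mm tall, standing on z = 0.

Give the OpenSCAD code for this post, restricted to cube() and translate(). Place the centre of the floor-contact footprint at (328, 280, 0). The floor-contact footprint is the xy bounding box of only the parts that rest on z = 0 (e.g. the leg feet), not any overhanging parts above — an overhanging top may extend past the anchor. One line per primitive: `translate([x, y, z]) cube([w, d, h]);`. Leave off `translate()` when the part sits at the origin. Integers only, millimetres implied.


translate([264, 207, 0]) cube([128, 146, 1128]);


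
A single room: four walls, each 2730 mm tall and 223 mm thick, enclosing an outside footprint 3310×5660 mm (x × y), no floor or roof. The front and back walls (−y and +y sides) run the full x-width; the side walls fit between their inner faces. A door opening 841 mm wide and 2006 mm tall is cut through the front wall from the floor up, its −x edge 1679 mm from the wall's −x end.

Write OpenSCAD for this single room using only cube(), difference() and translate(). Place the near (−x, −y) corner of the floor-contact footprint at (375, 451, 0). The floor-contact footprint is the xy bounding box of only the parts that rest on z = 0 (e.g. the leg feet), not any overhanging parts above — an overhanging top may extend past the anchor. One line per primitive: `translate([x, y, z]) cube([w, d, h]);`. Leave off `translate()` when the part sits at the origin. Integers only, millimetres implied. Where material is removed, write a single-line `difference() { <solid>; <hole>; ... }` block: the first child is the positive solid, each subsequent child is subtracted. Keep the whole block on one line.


difference() { translate([375, 451, 0]) cube([3310, 223, 2730]); translate([2054, 451, 0]) cube([841, 223, 2006]); }
translate([375, 5888, 0]) cube([3310, 223, 2730]);
translate([375, 674, 0]) cube([223, 5214, 2730]);
translate([3462, 674, 0]) cube([223, 5214, 2730]);


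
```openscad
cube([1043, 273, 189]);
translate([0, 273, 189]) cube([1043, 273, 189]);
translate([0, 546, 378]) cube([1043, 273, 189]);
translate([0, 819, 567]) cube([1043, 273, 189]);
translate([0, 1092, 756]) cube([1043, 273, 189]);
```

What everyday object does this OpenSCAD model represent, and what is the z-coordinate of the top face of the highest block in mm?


A staircase. The total rise is 945 mm.

5 identical blocks, each offset up and back from the previous — a staircase. Each step is 189 mm tall and there are 5 of them, so the total rise is 5 × 189 = 945 mm.


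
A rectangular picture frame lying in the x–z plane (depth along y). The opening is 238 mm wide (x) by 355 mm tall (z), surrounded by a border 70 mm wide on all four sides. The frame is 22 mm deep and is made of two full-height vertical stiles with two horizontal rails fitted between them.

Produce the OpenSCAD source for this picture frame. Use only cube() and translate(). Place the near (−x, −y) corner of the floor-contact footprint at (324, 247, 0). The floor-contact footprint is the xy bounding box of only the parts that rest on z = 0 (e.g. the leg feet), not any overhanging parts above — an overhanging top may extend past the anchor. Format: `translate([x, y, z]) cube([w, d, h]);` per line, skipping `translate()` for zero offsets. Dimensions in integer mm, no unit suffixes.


translate([324, 247, 0]) cube([70, 22, 495]);
translate([632, 247, 0]) cube([70, 22, 495]);
translate([394, 247, 0]) cube([238, 22, 70]);
translate([394, 247, 425]) cube([238, 22, 70]);


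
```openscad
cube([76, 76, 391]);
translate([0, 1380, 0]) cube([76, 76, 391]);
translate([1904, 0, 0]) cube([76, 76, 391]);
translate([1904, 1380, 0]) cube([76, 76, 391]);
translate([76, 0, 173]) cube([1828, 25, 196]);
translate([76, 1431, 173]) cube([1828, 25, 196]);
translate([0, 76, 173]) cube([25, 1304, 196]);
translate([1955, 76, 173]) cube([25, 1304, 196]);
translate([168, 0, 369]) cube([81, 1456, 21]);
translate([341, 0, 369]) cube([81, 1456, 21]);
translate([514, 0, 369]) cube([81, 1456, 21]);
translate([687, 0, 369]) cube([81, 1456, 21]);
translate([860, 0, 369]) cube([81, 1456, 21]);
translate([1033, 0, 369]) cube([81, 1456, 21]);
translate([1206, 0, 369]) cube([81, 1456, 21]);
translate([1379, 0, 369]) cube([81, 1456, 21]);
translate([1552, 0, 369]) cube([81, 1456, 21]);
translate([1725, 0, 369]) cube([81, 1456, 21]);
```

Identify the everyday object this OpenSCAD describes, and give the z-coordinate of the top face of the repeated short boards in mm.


A bed frame. The slat-top height is 390 mm.

Four posts, four rails, and a row of slats — a bed frame. Slats sit on the rails at z = 173 + 196 = 369; with slat thickness 21, the top is 390 mm.


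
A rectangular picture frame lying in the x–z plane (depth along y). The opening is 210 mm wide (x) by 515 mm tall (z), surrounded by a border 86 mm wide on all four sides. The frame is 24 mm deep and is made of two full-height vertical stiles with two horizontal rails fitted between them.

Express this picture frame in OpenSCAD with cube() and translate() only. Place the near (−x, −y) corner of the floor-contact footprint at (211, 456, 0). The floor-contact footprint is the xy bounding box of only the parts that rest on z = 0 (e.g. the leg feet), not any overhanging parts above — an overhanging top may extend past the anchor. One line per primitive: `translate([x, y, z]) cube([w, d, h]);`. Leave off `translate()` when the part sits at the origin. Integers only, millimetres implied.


translate([211, 456, 0]) cube([86, 24, 687]);
translate([507, 456, 0]) cube([86, 24, 687]);
translate([297, 456, 0]) cube([210, 24, 86]);
translate([297, 456, 601]) cube([210, 24, 86]);


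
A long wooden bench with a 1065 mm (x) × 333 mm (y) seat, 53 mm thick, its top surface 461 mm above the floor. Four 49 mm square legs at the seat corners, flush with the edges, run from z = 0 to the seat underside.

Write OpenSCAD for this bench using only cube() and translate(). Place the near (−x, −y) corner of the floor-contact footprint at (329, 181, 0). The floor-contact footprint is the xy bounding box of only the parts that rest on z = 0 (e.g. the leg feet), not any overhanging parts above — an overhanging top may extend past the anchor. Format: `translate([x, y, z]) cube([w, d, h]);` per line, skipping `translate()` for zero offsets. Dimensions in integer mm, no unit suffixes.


translate([329, 181, 408]) cube([1065, 333, 53]);
translate([329, 181, 0]) cube([49, 49, 408]);
translate([329, 465, 0]) cube([49, 49, 408]);
translate([1345, 181, 0]) cube([49, 49, 408]);
translate([1345, 465, 0]) cube([49, 49, 408]);


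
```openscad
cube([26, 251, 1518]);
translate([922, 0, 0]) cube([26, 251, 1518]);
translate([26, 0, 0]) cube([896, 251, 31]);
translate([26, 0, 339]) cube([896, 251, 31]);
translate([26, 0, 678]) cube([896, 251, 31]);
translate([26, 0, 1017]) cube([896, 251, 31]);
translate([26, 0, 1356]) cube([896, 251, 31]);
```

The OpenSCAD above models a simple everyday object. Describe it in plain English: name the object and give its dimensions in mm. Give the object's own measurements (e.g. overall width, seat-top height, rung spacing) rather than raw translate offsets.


An open bookshelf. Two side panels, each 26 mm thick, 251 mm deep and 1518 mm tall, stand 948 mm apart (outside-to-outside). Between them sit 5 shelves, each 31 mm thick and 251 mm deep, spanning the full gap between the sides. The bottom shelf rests on the floor (its underside at z = 0) and the clear gap between one shelf's top and the next shelf's underside is 308 mm.


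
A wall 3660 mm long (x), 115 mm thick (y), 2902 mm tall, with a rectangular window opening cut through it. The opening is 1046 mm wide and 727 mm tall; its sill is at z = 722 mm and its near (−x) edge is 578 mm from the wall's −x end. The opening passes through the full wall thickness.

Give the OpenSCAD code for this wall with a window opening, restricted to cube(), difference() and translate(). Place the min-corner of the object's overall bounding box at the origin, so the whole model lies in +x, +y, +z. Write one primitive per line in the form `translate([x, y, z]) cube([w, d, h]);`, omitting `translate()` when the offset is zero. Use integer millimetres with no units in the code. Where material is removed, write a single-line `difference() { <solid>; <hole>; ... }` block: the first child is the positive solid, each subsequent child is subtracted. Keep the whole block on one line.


difference() { cube([3660, 115, 2902]); translate([578, 0, 722]) cube([1046, 115, 727]); }


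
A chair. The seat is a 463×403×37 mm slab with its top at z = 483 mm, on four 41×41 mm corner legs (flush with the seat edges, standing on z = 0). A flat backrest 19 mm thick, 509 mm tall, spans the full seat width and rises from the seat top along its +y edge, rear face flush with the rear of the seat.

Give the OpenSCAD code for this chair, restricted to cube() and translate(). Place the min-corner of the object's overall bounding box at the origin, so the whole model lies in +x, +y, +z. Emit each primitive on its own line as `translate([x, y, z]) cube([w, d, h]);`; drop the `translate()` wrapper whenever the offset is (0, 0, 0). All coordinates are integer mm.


translate([0, 0, 446]) cube([463, 403, 37]);
cube([41, 41, 446]);
translate([422, 0, 0]) cube([41, 41, 446]);
translate([0, 362, 0]) cube([41, 41, 446]);
translate([422, 362, 0]) cube([41, 41, 446]);
translate([0, 384, 483]) cube([463, 19, 509]);


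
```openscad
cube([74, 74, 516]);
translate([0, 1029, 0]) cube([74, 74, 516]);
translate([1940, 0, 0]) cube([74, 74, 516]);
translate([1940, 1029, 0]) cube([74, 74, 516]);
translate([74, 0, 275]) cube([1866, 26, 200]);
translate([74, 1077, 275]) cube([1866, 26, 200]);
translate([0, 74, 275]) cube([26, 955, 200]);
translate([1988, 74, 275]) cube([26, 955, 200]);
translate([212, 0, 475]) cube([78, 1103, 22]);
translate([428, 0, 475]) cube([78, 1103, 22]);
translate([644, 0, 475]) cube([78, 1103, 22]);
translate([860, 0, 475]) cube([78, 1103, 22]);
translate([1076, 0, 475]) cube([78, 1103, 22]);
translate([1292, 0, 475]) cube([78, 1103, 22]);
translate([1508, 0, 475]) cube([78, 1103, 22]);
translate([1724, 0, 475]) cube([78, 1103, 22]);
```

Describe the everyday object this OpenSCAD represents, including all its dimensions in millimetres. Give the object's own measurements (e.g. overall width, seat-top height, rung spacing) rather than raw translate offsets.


A bed frame 2014 mm long (x) by 1103 mm wide (y). Four 74×74 mm corner posts, 516 mm tall, at the corners of the footprint. Four rails of 26 mm thickness and 200 mm height run between adjacent posts with their undersides at z = 275 mm, their outer faces flush with the outside of the frame (the two x-running rails run between the posts' inner faces; the two y-running rails run between the posts' inner faces). 8 slats, each 78 mm wide (x) and 22 mm thick, lie across the top of the two x-running rails, running the full 1103 mm width of the frame in y; along x they sit between the end posts with a 138 mm gap after the −x posts and between neighbouring slats and before the +x posts.


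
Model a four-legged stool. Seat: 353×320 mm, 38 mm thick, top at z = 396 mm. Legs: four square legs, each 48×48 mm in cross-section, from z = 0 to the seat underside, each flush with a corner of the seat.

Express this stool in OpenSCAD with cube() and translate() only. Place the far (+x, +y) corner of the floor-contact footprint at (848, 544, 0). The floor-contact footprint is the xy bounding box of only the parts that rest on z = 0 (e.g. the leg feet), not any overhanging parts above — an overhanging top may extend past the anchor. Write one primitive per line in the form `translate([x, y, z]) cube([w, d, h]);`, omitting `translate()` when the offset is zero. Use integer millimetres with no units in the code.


translate([495, 224, 358]) cube([353, 320, 38]);
translate([495, 224, 0]) cube([48, 48, 358]);
translate([800, 224, 0]) cube([48, 48, 358]);
translate([495, 496, 0]) cube([48, 48, 358]);
translate([800, 496, 0]) cube([48, 48, 358]);


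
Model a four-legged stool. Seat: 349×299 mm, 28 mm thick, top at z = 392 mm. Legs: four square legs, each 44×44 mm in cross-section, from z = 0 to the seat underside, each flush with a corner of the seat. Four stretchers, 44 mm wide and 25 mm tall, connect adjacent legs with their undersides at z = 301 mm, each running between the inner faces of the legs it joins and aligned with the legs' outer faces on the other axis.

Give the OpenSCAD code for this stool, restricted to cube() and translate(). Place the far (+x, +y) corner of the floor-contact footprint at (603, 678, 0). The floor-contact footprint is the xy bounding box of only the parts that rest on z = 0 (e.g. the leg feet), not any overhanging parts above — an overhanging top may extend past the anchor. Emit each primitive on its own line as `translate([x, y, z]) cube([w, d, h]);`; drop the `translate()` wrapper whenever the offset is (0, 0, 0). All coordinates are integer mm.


translate([254, 379, 364]) cube([349, 299, 28]);
translate([254, 379, 0]) cube([44, 44, 364]);
translate([559, 379, 0]) cube([44, 44, 364]);
translate([254, 634, 0]) cube([44, 44, 364]);
translate([559, 634, 0]) cube([44, 44, 364]);
translate([298, 379, 301]) cube([261, 44, 25]);
translate([298, 634, 301]) cube([261, 44, 25]);
translate([254, 423, 301]) cube([44, 211, 25]);
translate([559, 423, 301]) cube([44, 211, 25]);


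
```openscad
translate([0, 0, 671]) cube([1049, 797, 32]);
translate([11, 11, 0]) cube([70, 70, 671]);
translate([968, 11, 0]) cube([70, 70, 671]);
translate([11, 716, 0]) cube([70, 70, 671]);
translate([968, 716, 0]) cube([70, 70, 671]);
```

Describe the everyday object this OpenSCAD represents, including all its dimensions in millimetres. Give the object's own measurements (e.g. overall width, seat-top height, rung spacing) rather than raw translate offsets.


A rectangular dining table. The top is 1049×797×32 mm with its upper surface at z = 703 mm. It stands on four 70×70 mm square legs, each inset 11 mm from the nearest pair of top edges, running from the floor to the underside of the top.


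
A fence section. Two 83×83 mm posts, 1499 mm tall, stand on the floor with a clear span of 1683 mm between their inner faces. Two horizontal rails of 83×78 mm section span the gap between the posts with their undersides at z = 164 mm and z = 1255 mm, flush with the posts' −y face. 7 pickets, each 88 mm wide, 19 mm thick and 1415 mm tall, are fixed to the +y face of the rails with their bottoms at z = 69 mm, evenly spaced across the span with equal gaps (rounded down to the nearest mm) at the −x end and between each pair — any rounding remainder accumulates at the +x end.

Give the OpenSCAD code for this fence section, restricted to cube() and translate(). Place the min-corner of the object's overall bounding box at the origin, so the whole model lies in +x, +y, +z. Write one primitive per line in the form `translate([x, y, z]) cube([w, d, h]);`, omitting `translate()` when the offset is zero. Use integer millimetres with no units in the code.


cube([83, 83, 1499]);
translate([1766, 0, 0]) cube([83, 83, 1499]);
translate([83, 0, 164]) cube([1683, 83, 78]);
translate([83, 0, 1255]) cube([1683, 83, 78]);
translate([216, 83, 69]) cube([88, 19, 1415]);
translate([437, 83, 69]) cube([88, 19, 1415]);
translate([658, 83, 69]) cube([88, 19, 1415]);
translate([879, 83, 69]) cube([88, 19, 1415]);
translate([1100, 83, 69]) cube([88, 19, 1415]);
translate([1321, 83, 69]) cube([88, 19, 1415]);
translate([1542, 83, 69]) cube([88, 19, 1415]);


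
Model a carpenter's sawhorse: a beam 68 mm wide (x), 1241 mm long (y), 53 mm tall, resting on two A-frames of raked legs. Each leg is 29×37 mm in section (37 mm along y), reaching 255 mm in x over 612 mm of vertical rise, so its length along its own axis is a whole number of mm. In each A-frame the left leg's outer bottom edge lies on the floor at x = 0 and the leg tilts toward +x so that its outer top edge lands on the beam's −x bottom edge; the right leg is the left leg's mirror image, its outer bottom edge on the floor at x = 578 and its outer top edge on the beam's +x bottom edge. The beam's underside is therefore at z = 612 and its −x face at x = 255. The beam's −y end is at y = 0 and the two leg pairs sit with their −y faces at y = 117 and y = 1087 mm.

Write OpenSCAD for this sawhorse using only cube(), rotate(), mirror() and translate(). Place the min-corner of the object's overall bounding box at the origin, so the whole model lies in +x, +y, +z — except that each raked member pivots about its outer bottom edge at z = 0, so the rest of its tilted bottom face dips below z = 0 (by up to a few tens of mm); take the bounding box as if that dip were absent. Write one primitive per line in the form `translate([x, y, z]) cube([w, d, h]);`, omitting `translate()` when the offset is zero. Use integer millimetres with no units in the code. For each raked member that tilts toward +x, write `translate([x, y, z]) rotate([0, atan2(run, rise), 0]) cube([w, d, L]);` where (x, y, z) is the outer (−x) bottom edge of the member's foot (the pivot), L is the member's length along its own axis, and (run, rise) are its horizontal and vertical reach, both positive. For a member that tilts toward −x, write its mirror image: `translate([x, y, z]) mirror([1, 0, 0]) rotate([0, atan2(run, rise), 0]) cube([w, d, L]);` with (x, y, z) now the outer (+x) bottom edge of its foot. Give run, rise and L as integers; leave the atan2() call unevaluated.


// leg length = √(255² + 612²) = 663
// right-leg outer foot x = 2·255 + 68 = 578
// beam min-corner = (255, 0, 612)
translate([255, 0, 612]) cube([68, 1241, 53]);
translate([0, 117, 0]) rotate([0, atan2(255, 612), 0]) cube([29, 37, 663]);
translate([578, 117, 0]) mirror([1, 0, 0]) rotate([0, atan2(255, 612), 0]) cube([29, 37, 663]);
translate([0, 1087, 0]) rotate([0, atan2(255, 612), 0]) cube([29, 37, 663]);
translate([578, 1087, 0]) mirror([1, 0, 0]) rotate([0, atan2(255, 612), 0]) cube([29, 37, 663]);
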